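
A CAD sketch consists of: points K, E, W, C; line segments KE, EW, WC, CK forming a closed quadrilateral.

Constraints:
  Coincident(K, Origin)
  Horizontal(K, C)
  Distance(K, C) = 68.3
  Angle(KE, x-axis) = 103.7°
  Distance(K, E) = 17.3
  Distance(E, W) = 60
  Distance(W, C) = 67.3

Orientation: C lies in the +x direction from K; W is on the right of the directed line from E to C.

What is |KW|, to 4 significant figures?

42.77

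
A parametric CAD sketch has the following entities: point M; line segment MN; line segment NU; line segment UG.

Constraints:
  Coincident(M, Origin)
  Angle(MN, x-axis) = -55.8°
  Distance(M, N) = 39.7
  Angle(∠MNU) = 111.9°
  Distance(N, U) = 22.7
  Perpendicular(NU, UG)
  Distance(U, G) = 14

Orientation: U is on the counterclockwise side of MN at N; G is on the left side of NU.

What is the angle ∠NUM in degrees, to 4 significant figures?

44.48°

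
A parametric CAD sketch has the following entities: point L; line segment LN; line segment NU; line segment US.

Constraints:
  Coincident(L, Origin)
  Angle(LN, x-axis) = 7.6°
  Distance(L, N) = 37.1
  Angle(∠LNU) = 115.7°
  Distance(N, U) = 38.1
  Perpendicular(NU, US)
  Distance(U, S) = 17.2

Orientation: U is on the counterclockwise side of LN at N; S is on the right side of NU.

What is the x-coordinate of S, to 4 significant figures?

64.96

L is at the origin; LN runs at 7.6° with length 37.1, so N = 37.1·(cos 7.6°, sin 7.6°) = (36.77, 4.907). ∠LNU = 115.7°, so NU runs at 7.6° + (180° − 115.7°) = 71.90° from the x-axis; with |NU| = 38.1, U = N + 38.1·(cos 71.90°, sin 71.90°) = (48.61, 41.12). NU is perpendicular to US; with |US| = 17.2 on the right of NU, S = U + 17.2·(0.9505, -0.3107) = (64.96, 35.78). So S.x = 64.96.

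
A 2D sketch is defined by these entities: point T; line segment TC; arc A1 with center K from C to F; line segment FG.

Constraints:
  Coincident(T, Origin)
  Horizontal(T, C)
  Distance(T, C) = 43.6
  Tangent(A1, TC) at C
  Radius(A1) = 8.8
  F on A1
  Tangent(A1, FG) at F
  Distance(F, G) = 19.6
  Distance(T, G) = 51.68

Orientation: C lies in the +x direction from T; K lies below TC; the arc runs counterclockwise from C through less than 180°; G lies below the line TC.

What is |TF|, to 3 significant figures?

37.2

Checks: |KF| = 8.800 ✓; ∠(KF, FG) = 90.00° ✓; |FG| = 19.60 ✓; |TG| = 51.68 ✓.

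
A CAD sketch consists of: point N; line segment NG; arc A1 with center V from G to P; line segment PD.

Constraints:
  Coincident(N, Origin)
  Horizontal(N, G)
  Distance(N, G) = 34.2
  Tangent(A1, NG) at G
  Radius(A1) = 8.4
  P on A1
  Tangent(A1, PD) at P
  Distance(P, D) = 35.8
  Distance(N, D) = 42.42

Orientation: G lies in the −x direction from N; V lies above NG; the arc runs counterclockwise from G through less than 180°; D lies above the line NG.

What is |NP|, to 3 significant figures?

26.9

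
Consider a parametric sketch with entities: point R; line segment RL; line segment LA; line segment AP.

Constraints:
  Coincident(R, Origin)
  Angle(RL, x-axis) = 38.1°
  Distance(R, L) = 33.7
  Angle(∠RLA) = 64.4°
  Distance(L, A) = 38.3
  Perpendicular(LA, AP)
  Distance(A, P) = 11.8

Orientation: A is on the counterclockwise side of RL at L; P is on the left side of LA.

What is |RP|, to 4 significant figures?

30.15

R is at the origin; RL runs at 38.1° with length 33.7, so L = 33.7·(cos 38.1°, sin 38.1°) = (26.52, 20.79). ∠RLA = 64.4°, so LA runs at 38.1° + (180° − 64.4°) = 153.7° from the x-axis; with |LA| = 38.3, A = L + 38.3·(cos 153.7°, sin 153.7°) = (-7.816, 37.76). The perpendicularity gives AP at right angles to LA; with |AP| = 11.8 on the left of LA, P = A + 11.8·(-0.4431, -0.8965) = (-13.04, 27.19). Then |RP| = |P − R| = 30.15.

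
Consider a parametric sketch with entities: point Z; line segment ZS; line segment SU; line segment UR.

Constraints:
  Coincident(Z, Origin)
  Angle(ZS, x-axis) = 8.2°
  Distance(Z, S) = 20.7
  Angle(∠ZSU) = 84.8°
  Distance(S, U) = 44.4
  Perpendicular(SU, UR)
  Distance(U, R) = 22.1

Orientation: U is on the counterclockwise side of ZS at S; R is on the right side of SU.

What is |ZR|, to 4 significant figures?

60.27

Z is at the origin; ZS runs at 8.2° with length 20.7, so S = 20.7·(cos 8.2°, sin 8.2°) = (20.49, 2.952). ∠ZSU = 84.8°, so SU runs at 8.2° + (180° − 84.8°) = 103.4° from the x-axis; with |SU| = 44.4, U = S + 44.4·(cos 103.4°, sin 103.4°) = (10.20, 46.14). The perpendicularity gives UR at right angles to SU; with |UR| = 22.1 on the right of SU, R = U + 22.1·(0.9728, 0.2317) = (31.70, 51.27). Then |ZR| = |R − Z| = 60.27.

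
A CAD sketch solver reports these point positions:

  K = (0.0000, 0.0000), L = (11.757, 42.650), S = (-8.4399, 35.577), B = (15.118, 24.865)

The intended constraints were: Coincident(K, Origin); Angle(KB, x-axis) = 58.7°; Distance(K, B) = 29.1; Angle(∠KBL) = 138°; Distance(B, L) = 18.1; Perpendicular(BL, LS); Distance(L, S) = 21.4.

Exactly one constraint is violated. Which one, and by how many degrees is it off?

Perpendicular(BL, LS) — off by 8.60°.

K = (0.00, 0.00) ✓; KB at 58.70° ✓; |KB| = 29.10 ✓; ∠KBL = 138.0° ✓; |BL| = 18.10 ✓; ∠(BL, LS) = 98.60° ✗; |LS| = 21.40 ✓.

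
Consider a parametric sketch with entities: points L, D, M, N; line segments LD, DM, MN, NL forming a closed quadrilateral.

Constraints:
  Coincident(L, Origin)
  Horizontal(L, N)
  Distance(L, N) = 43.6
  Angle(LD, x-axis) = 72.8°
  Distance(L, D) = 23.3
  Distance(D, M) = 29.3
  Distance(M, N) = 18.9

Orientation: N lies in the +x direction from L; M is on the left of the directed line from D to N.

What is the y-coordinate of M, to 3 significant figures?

17.2

Checks: |DM| = 29.30 ✓; |MN| = 18.90 ✓.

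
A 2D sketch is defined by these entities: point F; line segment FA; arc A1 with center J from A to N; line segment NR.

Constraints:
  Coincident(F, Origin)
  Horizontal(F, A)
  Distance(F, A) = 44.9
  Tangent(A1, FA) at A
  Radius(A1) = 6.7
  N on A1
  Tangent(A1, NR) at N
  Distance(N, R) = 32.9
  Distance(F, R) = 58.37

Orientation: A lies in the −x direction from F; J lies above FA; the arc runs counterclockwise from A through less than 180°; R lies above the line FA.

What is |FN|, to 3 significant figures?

39.0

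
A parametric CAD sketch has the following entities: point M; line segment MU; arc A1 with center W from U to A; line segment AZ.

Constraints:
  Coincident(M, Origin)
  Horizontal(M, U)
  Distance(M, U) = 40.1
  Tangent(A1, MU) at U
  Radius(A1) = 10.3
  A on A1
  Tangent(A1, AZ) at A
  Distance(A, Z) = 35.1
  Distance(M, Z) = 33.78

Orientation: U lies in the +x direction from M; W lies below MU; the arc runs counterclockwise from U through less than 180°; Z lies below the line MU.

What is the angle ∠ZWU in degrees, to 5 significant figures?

126.47°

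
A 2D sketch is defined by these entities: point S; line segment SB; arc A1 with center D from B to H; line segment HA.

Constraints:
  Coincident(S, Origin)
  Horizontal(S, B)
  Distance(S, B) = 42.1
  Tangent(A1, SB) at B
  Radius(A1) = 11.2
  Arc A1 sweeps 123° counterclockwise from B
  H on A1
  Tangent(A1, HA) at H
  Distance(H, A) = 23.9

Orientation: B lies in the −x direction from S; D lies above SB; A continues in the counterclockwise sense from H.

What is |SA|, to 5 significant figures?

59.036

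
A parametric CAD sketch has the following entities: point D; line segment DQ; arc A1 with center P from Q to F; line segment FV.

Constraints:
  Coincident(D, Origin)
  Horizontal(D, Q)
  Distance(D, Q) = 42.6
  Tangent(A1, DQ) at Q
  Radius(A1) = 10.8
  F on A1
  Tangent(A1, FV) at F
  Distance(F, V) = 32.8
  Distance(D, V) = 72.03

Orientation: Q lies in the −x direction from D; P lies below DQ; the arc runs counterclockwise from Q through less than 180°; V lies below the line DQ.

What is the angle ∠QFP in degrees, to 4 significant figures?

50.20°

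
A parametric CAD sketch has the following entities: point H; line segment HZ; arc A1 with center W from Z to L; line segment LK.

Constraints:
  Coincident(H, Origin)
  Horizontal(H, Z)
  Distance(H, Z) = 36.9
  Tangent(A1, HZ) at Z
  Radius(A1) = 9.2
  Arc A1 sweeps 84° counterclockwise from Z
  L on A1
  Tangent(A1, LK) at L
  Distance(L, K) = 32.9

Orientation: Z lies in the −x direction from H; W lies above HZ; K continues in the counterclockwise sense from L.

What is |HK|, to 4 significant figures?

47.63

H is at the origin; HZ is horizontal with |HZ| = 36.9 and Z on the −x side, so Z = (-36.90, 0.000). Since A1 is tangent to HZ there, WZ ⟂ HZ, so W = Z + (0, 9.2) = (-36.90, 9.200). On A1, Z sits at bearing -90° from W; an 84° counterclockwise sweep puts L at bearing -6°, so L = W + 9.2·(cos -6°, sin -6°) = (-27.75, 8.238). The tangent condition forces WL to be normal to LK, so LK runs along (−sin -6°, cos -6°); with |LK| = 32.9, K = (-24.31, 40.96). Then |HK| = |K − H| = 47.63.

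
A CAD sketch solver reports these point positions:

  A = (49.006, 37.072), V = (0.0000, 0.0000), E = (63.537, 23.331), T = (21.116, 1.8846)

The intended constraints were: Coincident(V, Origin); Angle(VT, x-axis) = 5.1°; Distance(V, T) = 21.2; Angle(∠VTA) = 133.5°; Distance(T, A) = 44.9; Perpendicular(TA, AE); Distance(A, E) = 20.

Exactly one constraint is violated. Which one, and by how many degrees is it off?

Perpendicular(TA, AE) — off by 5.00°.

V = (0.00, 0.00) ✓; VT at 5.100° ✓; |VT| = 21.20 ✓; ∠VTA = 133.5° ✓; |TA| = 44.90 ✓; ∠(TA, AE) = 95.00° ✗; |AE| = 20.00 ✓.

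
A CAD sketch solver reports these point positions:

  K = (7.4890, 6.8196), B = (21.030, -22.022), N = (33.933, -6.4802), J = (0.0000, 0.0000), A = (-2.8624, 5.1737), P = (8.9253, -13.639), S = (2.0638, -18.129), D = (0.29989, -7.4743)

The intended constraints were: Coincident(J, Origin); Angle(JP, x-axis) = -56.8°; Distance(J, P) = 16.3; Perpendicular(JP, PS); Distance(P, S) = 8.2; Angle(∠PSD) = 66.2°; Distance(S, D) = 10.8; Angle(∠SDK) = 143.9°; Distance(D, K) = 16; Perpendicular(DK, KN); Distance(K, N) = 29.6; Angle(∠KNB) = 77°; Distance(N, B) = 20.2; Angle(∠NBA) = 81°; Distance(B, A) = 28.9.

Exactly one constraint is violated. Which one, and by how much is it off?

Distance(B, A) = 28.9 — off by 7.30.

J = (0.00, 0.00) ✓; JP at -56.80° ✓; |JP| = 16.30 ✓; ∠(JP, PS) = 90.00° ✓; |PS| = 8.200 ✓; ∠PSD = 66.20° ✓; |SD| = 10.80 ✓; ∠SDK = 143.9° ✓; |DK| = 16.00 ✓; ∠(DK, KN) = 90.00° ✓; |KN| = 29.60 ✓; ∠KNB = 77.00° ✓; |NB| = 20.20 ✓; ∠NBA = 81.00° ✓; |BA| = 36.20 ✗.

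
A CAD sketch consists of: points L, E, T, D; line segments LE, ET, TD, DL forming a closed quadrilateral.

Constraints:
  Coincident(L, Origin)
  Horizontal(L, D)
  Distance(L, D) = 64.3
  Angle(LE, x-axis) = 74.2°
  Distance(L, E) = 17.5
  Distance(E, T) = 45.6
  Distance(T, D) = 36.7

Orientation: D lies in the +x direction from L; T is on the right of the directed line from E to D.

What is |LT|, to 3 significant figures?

38.0

L is at the origin; LD is horizontal with |LD| = 64.3 and D in +x, so D = (64.3, 0). LE runs at 74.2° with |LE| = 17.5, so E = (4.76, 16.8). T is determined by |ET| = 45.6 and |TD| = 36.7 together: it lies at the intersection of circle(E, 45.6) and circle(D, 36.7). With |ED| = 61.9, the foot of the radical line on ED is 36.9 from E and the perpendicular offset is √(45.6² − 36.9²) = 26.9. Taking the right-of-ED solution: T = (32.9, -19.0).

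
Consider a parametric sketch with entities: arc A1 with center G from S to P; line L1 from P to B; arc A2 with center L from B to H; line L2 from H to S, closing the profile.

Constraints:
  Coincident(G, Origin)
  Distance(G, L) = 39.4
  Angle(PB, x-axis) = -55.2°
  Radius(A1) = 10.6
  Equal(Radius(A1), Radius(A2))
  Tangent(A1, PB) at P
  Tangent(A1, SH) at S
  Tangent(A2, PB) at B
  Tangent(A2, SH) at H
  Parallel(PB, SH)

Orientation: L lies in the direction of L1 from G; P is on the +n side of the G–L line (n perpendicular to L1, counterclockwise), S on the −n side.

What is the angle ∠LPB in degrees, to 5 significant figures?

15.058°

The slot axis is L1's direction at -55.2°, so u = (cos -55.2°, sin -55.2°) = (0.57071, -0.82115) and n = (−sin -55.2°, cos -55.2°) = (0.82115, 0.57071). G is at the origin and L lies 39.4 along u from G, so L = 39.4·u = (22.486, -32.353). Tangency of A1 to both parallel lines with radius 10.6 puts P and S at G ± 10.6·n: P = (8.7042, 6.0496), S = (-8.7042, -6.0496). Equal radii place B and H the same way about L: B = L + 10.6·n = (31.190, -26.304), H = L − 10.6·n = (13.782, -38.403). Then cos ∠LPB = PL·PB / (|PL||PB|), giving 15.058°.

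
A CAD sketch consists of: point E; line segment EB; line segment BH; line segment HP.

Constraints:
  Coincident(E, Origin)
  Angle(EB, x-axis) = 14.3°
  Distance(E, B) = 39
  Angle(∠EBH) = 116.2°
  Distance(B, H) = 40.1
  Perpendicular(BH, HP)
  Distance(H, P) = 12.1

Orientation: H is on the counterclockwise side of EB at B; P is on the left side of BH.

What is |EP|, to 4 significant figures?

61.72

E is at the origin; EB runs at 14.3° with length 39.0, so B = 39.0·(cos 14.3°, sin 14.3°) = (37.79, 9.633). ∠EBH = 116.2°, so BH runs at 14.3° + (180° − 116.2°) = 78.10° from the x-axis; with |BH| = 40.1, H = B + 40.1·(cos 78.10°, sin 78.10°) = (46.06, 48.87). The perpendicularity gives HP at right angles to BH; with |HP| = 12.1 on the left of BH, P = H + 12.1·(-0.9785, 0.2062) = (34.22, 51.37). Then |EP| = |P − E| = 61.72.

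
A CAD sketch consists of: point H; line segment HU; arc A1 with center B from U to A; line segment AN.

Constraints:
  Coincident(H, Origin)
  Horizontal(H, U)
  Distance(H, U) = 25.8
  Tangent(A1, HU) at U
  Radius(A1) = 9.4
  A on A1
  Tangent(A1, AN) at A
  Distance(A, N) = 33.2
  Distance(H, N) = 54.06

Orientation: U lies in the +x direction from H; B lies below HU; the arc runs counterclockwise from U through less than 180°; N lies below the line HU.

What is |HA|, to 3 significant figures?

22.1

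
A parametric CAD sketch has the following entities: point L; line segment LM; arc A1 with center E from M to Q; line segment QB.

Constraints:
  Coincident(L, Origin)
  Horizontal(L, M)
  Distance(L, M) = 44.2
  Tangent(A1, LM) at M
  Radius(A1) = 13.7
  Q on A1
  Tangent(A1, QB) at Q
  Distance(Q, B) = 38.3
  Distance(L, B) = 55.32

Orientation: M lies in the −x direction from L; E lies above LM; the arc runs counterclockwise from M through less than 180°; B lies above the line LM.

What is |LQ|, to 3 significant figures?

32.8

L is at the origin; LM is horizontal with |LM| = 44.2 and M on the −x side, so M = (-44.2, 0.00). Since A1 is tangent to LM there, EM ⟂ LM, so E = M + (0, 13.7) = (-44.2, 13.7). Since EQ ⟂ QB (tangency), |EB| = √(13.7² + 38.3²) = 40.7 regardless of where Q sits on A1. So B lies on both circle(L, 55.32) and circle(E, 40.7); the above-LM intersection is B = (-24.8, 49.5). Q is the foot of the tangent from B: Q = (-30.7, 11.6).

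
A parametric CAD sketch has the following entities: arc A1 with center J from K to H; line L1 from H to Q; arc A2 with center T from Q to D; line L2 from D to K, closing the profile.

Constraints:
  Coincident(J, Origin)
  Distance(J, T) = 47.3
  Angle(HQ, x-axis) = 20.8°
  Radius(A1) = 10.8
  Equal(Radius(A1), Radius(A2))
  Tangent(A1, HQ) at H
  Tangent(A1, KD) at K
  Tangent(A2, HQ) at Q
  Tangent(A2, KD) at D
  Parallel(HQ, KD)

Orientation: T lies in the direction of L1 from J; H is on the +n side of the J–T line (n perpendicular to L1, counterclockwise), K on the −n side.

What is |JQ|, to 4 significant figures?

48.52

The slot axis is L1's direction at 20.8°, so u = (cos 20.8°, sin 20.8°) = (0.9348, 0.3551) and n = (−sin 20.8°, cos 20.8°) = (-0.3551, 0.9348). J is at the origin and T lies 47.3 along u from J, so T = 47.3·u = (44.22, 16.80). Tangency of A1 to both parallel lines with radius 10.8 puts H and K at J ± 10.8·n: H = (-3.835, 10.10), K = (3.835, -10.10). Equal radii place Q and D the same way about T: Q = T + 10.8·n = (40.38, 26.89), D = T − 10.8·n = (48.05, 6.700). Then |JQ| = |Q − J| = 48.52.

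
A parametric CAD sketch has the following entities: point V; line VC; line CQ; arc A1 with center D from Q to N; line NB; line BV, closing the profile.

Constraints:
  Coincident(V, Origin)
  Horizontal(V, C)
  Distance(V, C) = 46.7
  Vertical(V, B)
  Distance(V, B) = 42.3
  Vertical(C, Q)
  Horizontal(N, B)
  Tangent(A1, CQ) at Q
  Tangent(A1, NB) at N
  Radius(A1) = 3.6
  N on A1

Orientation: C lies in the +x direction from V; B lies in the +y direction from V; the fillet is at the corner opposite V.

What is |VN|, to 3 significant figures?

60.4

V is at the origin; VC is horizontal with |VC| = 46.7 and C on the +x side, so C = (46.7, 0.00). VB is vertical with |VB| = 42.3 and B on the +y side, so B = (0.00, 42.3). The virtual corner opposite V is at (46.7, 42.3). Tangency of A1 to CQ means the radius DQ is perpendicular to CQ and the tangent condition forces DN to be normal to NB, with radius 3.6, so the center D sits 3.6 in from both sides at D = (43.1, 38.7). That places the tangent points at Q = (46.7, 38.7) on CQ and N = (43.1, 42.3) on NB. Then |VN| = |N − V| = 60.4.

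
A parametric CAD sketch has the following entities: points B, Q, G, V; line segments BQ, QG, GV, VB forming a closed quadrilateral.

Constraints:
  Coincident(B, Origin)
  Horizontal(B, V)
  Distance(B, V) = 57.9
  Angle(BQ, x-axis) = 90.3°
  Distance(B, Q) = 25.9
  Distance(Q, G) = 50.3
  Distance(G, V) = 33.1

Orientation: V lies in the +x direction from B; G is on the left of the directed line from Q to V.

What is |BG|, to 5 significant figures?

59.228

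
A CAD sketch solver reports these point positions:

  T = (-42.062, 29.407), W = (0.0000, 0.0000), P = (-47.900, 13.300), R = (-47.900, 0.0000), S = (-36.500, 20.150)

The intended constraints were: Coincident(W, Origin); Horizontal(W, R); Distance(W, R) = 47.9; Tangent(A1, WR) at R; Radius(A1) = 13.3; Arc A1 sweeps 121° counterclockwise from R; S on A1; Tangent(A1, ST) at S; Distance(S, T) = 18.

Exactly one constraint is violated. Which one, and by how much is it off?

Distance(S, T) = 18 — off by 7.20.

W = (0.00, 0.00) ✓; W.y = 0.00, R.y = 0.00 ✓; |WR| = 47.90 ✓; ∠(PR, RW) = 90.00° ✓; |PR| = 13.30 ✓; bearing(P→S) − bearing(P→R) = 121.0° ✓; |PS| = 13.30 ✓; ∠(PS, ST) = 90.00° ✓; |ST| = 10.80 ✗.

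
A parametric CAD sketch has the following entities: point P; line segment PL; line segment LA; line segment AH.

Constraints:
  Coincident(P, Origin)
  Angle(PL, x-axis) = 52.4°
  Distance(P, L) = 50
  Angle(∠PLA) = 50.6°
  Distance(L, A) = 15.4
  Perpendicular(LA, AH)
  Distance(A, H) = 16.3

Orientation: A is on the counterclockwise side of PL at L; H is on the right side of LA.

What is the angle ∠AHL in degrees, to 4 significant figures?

43.37°

∠PLA = 50.6°, so LA runs at 52.4° + (180° − 50.6°) = 181.8° from the x-axis; with |LA| = 15.4, A = L + 15.4·(cos 181.8°, sin 181.8°) = (15.11, 39.13). LA is perpendicular to AH; with |AH| = 16.3 on the right of LA, H = A + 16.3·(-0.03141, 0.9995) = (14.60, 55.42). Then cos ∠AHL = HA·HL / (|HA||HL|), giving 43.37°.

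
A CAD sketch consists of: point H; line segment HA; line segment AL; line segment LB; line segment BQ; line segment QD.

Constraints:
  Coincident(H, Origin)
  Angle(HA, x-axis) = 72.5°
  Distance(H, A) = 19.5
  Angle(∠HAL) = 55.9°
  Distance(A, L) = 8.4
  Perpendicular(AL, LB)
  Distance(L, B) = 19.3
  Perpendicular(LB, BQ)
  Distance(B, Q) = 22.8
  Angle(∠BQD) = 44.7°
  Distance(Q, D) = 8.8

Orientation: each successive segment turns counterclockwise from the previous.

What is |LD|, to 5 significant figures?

21.110

H is at the origin; HA runs at 72.5° with length 19.5, so A = (5.8638, 18.597). ∠HAL = 55.9° gives AL at -163.40° from the x-axis; with |AL| = 8.4, L = (-2.1861, 16.198). AL is perpendicular to LB, so LB runs at -73.400°; with |LB| = 19.3, B = (3.3276, -2.2979). LB ⟂ BQ, so BQ runs at 16.600°; with |BQ| = 22.8, Q = (25.177, 4.2158). ∠BQD = 44.7° gives QD at 151.90° from the x-axis; with |QD| = 8.8, D = (17.415, 8.3607). Then |LD| = |D − L| = 21.110.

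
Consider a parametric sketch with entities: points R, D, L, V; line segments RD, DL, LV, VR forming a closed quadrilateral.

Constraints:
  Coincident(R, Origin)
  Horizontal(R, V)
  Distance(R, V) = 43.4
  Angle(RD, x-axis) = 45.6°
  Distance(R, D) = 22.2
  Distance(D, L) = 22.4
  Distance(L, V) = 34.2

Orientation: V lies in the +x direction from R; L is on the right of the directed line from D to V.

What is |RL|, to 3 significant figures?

11.3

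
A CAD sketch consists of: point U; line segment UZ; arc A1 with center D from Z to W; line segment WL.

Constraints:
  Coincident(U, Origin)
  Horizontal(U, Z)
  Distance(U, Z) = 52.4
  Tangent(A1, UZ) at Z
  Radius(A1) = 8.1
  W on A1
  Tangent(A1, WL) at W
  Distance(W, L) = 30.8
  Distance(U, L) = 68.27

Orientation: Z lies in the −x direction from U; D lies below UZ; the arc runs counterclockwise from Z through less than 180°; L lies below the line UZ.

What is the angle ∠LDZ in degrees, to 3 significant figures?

174°

U is at the origin; U and Z share the same y with |UZ| = 52.4 and Z on the −x side, so Z = (-52.4, 0.00). A1 meets UZ tangentially, so DZ is at right angles to UZ, so D = Z + (0, -8.1) = (-52.4, -8.10). Since DW ⟂ WL (tangency), |DL| = √(8.1² + 30.8²) = 31.8 regardless of where W sits on A1. So L lies on both circle(U, 68.27) and circle(D, 31.8); the below-UZ intersection is L = (-55.5, -39.8). W is the foot of the tangent from L: W = (-60.4, -9.40).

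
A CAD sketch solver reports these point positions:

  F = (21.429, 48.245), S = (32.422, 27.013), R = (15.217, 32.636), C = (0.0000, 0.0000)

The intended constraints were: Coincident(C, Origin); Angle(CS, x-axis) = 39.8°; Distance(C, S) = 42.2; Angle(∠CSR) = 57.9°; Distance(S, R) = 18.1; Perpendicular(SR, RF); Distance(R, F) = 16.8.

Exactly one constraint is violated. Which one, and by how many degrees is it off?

Perpendicular(SR, RF) — off by 3.60°.

C = (0.00, 0.00) ✓; CS at 39.80° ✓; |CS| = 42.20 ✓; ∠CSR = 57.90° ✓; |SR| = 18.10 ✓; ∠(SR, RF) = 93.60° ✗; |RF| = 16.80 ✓.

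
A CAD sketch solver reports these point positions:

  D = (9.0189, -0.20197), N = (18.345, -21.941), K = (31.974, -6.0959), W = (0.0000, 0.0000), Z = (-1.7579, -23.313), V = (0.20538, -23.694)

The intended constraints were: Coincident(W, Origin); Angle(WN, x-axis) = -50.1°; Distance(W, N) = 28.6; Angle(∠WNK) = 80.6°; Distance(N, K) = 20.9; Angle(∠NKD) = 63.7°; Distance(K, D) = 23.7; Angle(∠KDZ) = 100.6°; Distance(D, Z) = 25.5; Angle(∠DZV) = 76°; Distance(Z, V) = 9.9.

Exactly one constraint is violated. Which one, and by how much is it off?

Distance(Z, V) = 9.9 — off by 7.90.

W = (0.00, 0.00) ✓; WN at -50.10° ✓; |WN| = 28.60 ✓; ∠WNK = 80.60° ✓; |NK| = 20.90 ✓; ∠NKD = 63.70° ✓; |KD| = 23.70 ✓; ∠KDZ = 100.6° ✓; |DZ| = 25.50 ✓; ∠DZV = 75.98° ✓; |ZV| = 2.000 ✗.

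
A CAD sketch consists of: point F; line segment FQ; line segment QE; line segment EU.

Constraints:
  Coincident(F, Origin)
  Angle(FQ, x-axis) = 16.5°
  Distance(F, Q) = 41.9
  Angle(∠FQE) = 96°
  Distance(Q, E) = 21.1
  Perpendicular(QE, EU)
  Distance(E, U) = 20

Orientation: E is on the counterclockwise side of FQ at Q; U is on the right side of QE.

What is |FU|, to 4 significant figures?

66.73

∠FQE = 96.0°, so QE runs at 16.5° + (180° − 96.0°) = 100.5° from the x-axis; with |QE| = 21.1, E = Q + 21.1·(cos 100.5°, sin 100.5°) = (36.33, 32.65). QE is perpendicular to EU; with |EU| = 20.0 on the right of QE, U = E + 20.0·(0.9833, 0.1822) = (55.99, 36.29). Then |FU| = |U − F| = 66.73.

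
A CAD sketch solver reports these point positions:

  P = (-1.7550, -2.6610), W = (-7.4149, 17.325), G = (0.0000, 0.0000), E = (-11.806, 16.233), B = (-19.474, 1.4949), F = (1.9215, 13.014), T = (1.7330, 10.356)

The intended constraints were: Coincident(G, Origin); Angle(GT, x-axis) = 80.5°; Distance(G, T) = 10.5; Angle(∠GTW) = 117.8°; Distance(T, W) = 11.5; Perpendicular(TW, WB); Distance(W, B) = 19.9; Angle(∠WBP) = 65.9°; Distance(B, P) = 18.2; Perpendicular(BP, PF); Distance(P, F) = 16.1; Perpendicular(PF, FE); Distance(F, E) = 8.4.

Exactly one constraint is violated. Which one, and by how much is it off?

Distance(F, E) = 8.4 — off by 5.70.

G = (0.00, 0.00) ✓; GT at 80.50° ✓; |GT| = 10.50 ✓; ∠GTW = 117.8° ✓; |TW| = 11.50 ✓; ∠(TW, WB) = 90.00° ✓; |WB| = 19.90 ✓; ∠WBP = 65.90° ✓; |BP| = 18.20 ✓; ∠(BP, PF) = 90.00° ✓; |PF| = 16.10 ✓; ∠(PF, FE) = 90.00° ✓; |FE| = 14.10 ✗.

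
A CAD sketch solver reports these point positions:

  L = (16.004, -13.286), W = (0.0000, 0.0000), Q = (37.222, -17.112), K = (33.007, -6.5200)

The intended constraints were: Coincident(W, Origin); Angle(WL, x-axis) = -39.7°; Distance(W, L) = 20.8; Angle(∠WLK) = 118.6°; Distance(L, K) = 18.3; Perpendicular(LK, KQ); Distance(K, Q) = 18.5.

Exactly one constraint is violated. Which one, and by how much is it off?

Distance(K, Q) = 18.5 — off by 7.10.

W = (0.00, 0.00) ✓; WL at -39.70° ✓; |WL| = 20.80 ✓; ∠WLK = 118.6° ✓; |LK| = 18.30 ✓; ∠(LK, KQ) = 90.00° ✓; |KQ| = 11.40 ✗.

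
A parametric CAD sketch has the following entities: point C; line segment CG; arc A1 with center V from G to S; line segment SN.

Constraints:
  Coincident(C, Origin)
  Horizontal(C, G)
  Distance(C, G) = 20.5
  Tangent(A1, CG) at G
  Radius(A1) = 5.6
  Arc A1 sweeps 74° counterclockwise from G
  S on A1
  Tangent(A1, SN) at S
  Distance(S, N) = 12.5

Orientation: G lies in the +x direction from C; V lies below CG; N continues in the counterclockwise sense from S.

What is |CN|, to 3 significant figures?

19.9

C is at the origin; C and G share the same y with |CG| = 20.5 and G on the +x side, so G = (20.5, 0.00). Since A1 is tangent to CG there, VG ⟂ CG, so V = G + (0, -5.6) = (20.5, -5.60). On A1, G sits at bearing 90° from V; a 74° counterclockwise sweep puts S at bearing 164°, so S = V + 5.6·(cos 164°, sin 164°) = (15.1, -4.06). The tangent condition forces VS to be normal to SN, so SN runs along (−sin 164°, cos 164°); with |SN| = 12.5, N = (11.7, -16.1). Then |CN| = |N − C| = 19.9.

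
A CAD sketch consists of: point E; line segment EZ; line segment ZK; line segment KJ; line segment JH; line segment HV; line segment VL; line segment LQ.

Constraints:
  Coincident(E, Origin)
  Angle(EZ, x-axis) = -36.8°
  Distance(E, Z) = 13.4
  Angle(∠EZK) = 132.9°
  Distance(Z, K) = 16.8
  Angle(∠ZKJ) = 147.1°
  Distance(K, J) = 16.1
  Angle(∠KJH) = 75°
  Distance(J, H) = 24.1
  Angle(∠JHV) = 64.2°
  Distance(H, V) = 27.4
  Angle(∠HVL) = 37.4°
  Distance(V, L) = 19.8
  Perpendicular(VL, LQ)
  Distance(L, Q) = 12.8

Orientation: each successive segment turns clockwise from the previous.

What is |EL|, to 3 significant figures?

29.8

E is at the origin; EZ runs at -36.8° with length 13.4, so Z = (10.7, -8.03). ∠EZK = 132.9° gives ZK at -83.9° from the x-axis; with |ZK| = 16.8, K = (12.5, -24.7). ∠ZKJ = 147.1° gives KJ at -117° from the x-axis; with |KJ| = 16.1, J = (5.26, -39.1). ∠KJH = 75.0° gives JH at 138° from the x-axis; with |JH| = 24.1, H = (-12.7, -23.0). ∠JHV = 64.2° gives HV at 22.4° from the x-axis; with |HV| = 27.4, V = (12.6, -12.6). ∠HVL = 37.4° gives VL at -120° from the x-axis; with |VL| = 19.8, L = (2.66, -29.7). Then |EL| = |L − E| = 29.8.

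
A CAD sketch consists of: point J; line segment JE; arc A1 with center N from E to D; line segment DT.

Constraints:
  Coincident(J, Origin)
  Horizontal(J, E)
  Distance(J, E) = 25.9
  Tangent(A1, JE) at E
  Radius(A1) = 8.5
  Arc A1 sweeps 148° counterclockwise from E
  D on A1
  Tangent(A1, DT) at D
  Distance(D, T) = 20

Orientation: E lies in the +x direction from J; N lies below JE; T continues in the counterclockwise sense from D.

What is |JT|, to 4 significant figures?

46.51

J is at the origin; J and E share the same y with |JE| = 25.9 and E on the +x side, so E = (25.90, 0.000). Since A1 is tangent to JE there, NE ⟂ JE, so N = E + (0, -8.5) = (25.90, -8.500). On A1, E sits at bearing 90° from N; a 148° counterclockwise sweep puts D at bearing 238°, so D = N + 8.5·(cos 238°, sin 238°) = (21.40, -15.71). The tangent condition forces ND to be normal to DT, so DT runs along (−sin 238°, cos 238°); with |DT| = 20.0, T = (38.36, -26.31). Then |JT| = |T − J| = 46.51.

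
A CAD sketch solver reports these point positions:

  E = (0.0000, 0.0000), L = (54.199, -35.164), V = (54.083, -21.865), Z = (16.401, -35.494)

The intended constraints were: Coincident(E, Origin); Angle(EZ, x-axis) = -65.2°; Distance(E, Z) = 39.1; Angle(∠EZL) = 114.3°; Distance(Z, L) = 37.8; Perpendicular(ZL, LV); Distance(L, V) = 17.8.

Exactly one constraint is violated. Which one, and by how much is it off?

Distance(L, V) = 17.8 — off by 4.50.

E = (0.00, 0.00) ✓; EZ at -65.20° ✓; |EZ| = 39.10 ✓; ∠EZL = 114.3° ✓; |ZL| = 37.80 ✓; ∠(ZL, LV) = 90.00° ✓; |LV| = 13.30 ✗.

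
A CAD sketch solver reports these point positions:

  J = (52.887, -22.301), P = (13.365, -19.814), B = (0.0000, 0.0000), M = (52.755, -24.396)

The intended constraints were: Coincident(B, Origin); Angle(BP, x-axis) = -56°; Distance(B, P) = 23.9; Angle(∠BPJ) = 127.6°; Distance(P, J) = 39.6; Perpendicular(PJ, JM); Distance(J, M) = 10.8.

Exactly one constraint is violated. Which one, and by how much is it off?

Distance(J, M) = 10.8 — off by 8.70.

B = (0.00, 0.00) ✓; BP at -56.00° ✓; |BP| = 23.90 ✓; ∠BPJ = 127.6° ✓; |PJ| = 39.60 ✓; ∠(PJ, JM) = 90.00° ✓; |JM| = 2.099 ✗.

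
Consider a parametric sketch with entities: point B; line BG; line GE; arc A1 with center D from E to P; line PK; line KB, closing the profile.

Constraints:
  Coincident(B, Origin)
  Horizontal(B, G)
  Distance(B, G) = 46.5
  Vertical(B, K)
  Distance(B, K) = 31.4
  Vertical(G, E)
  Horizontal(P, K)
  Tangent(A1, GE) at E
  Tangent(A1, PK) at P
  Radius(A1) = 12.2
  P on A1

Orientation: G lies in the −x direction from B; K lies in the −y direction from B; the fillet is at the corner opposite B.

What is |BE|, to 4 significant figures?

50.31

B is at the origin; B and G share the same y with |BG| = 46.5 and G on the −x side, so G = (-46.50, 0.000). B and K share the same x with |BK| = 31.4 and K on the −y side, so K = (0.000, -31.40). The virtual corner opposite B is at (-46.50, -31.40). The tangent condition forces DE to be normal to GE and tangency of A1 to PK means the radius DP is perpendicular to PK, with radius 12.2, so the center D sits 12.2 in from both sides at D = (-34.30, -19.20). That places the tangent points at E = (-46.50, -19.20) on GE and P = (-34.30, -31.40) on PK. Then |BE| = |E − B| = 50.31.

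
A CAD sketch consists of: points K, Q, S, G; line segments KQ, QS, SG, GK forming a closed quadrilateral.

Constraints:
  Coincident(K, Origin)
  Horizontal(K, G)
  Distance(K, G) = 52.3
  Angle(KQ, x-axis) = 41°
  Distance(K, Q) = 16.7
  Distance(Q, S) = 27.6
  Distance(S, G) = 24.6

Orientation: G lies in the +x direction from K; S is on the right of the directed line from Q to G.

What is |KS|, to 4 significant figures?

31.79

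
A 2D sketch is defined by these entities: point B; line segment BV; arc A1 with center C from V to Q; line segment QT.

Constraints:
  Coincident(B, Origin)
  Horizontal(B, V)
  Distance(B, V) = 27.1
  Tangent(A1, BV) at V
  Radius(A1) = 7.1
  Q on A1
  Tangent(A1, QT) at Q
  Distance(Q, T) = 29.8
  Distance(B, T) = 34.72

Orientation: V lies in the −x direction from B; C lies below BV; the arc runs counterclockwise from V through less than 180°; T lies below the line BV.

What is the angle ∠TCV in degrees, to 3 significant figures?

148°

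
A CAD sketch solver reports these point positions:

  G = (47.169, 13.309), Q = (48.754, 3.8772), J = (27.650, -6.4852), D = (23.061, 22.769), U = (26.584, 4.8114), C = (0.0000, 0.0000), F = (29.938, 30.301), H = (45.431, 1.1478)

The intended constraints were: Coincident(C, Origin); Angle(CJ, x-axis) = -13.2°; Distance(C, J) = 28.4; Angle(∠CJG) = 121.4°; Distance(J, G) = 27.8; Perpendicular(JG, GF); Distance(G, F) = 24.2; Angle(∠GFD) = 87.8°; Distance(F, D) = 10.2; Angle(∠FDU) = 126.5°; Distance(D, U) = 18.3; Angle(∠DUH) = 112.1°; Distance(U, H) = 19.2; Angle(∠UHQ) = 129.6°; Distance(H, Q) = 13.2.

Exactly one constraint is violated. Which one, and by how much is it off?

Distance(H, Q) = 13.2 — off by 8.90.

C = (0.00, 0.00) ✓; CJ at -13.20° ✓; |CJ| = 28.40 ✓; ∠CJG = 121.4° ✓; |JG| = 27.80 ✓; ∠(JG, GF) = 90.00° ✓; |GF| = 24.20 ✓; ∠GFD = 87.80° ✓; |FD| = 10.20 ✓; ∠FDU = 126.5° ✓; |DU| = 18.30 ✓; ∠DUH = 112.1° ✓; |UH| = 19.20 ✓; ∠UHQ = 129.6° ✓; |HQ| = 4.300 ✗.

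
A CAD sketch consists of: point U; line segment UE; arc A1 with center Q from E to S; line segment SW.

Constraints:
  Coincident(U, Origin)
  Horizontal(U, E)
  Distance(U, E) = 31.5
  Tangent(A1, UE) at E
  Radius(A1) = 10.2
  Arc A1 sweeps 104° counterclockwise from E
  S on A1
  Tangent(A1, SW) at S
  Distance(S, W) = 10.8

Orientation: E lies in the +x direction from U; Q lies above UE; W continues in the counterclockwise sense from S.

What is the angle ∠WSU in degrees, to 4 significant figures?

93.01°

U is at the origin; U and E share the same y with |UE| = 31.5 and E on the +x side, so E = (31.50, 0.000). A1 meets UE tangentially, so QE is at right angles to UE, so Q = E + (0, 10.2) = (31.50, 10.20). On A1, E sits at bearing -90° from Q; a 104° counterclockwise sweep puts S at bearing 14°, so S = Q + 10.2·(cos 14°, sin 14°) = (41.40, 12.67). The tangent condition forces QS to be normal to SW, so SW runs along (−sin 14°, cos 14°); with |SW| = 10.8, W = (38.78, 23.15). Then cos ∠WSU = SW·SU / (|SW||SU|), giving 93.01°.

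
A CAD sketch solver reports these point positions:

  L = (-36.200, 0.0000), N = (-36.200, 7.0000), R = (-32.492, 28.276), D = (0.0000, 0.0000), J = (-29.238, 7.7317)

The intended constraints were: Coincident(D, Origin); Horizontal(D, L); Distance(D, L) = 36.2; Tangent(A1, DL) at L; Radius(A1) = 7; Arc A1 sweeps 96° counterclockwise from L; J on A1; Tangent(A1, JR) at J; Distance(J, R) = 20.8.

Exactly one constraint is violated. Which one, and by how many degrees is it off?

Tangent(A1, JR) at J — off by 3.00°.

D = (0.00, 0.00) ✓; D.y = 0.00, L.y = 0.00 ✓; |DL| = 36.20 ✓; ∠(NL, LD) = 90.00° ✓; |NL| = 7.000 ✓; bearing(N→J) − bearing(N→L) = 96.00° ✓; |NJ| = 7.000 ✓; ∠(NJ, JR) = 87.00° ✗; |JR| = 20.80 ✓.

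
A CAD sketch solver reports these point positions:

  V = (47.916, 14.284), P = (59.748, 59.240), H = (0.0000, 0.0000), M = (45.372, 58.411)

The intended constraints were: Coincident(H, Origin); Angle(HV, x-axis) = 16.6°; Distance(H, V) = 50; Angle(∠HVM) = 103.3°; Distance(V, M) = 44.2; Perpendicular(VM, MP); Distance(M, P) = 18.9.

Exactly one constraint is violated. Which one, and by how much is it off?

Distance(M, P) = 18.9 — off by 4.50.

H = (0.00, 0.00) ✓; HV at 16.60° ✓; |HV| = 50.00 ✓; ∠HVM = 103.3° ✓; |VM| = 44.20 ✓; ∠(VM, MP) = 90.00° ✓; |MP| = 14.40 ✗.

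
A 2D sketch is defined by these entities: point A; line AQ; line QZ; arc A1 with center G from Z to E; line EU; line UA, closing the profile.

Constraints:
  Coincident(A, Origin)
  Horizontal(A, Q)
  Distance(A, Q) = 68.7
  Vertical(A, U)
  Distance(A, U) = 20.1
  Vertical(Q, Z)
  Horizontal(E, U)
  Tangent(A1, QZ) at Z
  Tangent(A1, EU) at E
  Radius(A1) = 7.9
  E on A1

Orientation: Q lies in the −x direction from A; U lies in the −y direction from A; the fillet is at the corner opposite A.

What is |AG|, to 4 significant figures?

62.01

A is at the origin; A and Q share the same y with |AQ| = 68.7 and Q on the −x side, so Q = (-68.70, 0.000). AU is vertical with |AU| = 20.1 and U on the −y side, so U = (0.000, -20.10). The virtual corner opposite A is at (-68.70, -20.10). The tangent condition forces GZ to be normal to QZ and the tangent condition forces GE to be normal to EU, with radius 7.9, so the center G sits 7.9 in from both sides at G = (-60.80, -12.20). Then |AG| = |G − A| = 62.01.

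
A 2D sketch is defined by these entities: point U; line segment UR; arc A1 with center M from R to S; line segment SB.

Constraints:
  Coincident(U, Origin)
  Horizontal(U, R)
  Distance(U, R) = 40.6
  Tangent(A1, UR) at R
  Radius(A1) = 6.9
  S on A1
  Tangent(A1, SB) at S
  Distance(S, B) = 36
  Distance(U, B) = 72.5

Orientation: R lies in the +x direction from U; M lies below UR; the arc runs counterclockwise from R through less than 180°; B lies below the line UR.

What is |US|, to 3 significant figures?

38.0

U is at the origin; U and R share the same y with |UR| = 40.6 and R on the +x side, so R = (40.6, 0.00). Tangency of A1 to UR means the radius MR is perpendicular to UR, so M = R + (0, -6.9) = (40.6, -6.90). Since MS ⟂ SB (tangency), |MB| = √(6.9² + 36.0²) = 36.7 regardless of where S sits on A1. So B lies on both circle(U, 72.5) and circle(M, 36.7); the below-UR intersection is B = (63.0, -35.9). S is the foot of the tangent from B: S = (36.0, -12.1).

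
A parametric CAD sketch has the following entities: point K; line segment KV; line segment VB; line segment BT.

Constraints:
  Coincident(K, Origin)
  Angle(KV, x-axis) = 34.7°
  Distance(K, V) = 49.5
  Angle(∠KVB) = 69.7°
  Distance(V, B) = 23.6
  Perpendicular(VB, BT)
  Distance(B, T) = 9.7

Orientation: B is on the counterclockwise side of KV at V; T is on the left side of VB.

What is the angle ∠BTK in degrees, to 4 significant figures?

170.1°

K is at the origin; KV runs at 34.7° with length 49.5, so V = 49.5·(cos 34.7°, sin 34.7°) = (40.70, 28.18). ∠KVB = 69.7°, so VB runs at 34.7° + (180° − 69.7°) = 145.0° from the x-axis; with |VB| = 23.6, B = V + 23.6·(cos 145.0°, sin 145.0°) = (21.36, 41.72). The perpendicularity gives BT at right angles to VB; with |BT| = 9.7 on the left of VB, T = B + 9.7·(-0.5736, -0.8192) = (15.80, 33.77). Then cos ∠BTK = TB·TK / (|TB||TK|), giving 170.1°.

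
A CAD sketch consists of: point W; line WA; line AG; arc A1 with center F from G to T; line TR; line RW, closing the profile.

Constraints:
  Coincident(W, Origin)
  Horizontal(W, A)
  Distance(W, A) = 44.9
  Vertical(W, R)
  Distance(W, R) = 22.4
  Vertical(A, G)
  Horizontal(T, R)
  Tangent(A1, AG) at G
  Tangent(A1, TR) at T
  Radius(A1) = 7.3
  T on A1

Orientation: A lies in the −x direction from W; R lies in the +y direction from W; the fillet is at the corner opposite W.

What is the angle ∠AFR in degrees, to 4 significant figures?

126.8°

WR is vertical with |WR| = 22.4 and R on the +y side, so R = (0.000, 22.40). The virtual corner opposite W is at (-44.90, 22.40). Tangency of A1 to AG means the radius FG is perpendicular to AG and since A1 is tangent to TR there, FT ⟂ TR, with radius 7.3, so the center F sits 7.3 in from both sides at F = (-37.60, 15.10). Then cos ∠AFR = FA·FR / (|FA||FR|), giving 126.8°.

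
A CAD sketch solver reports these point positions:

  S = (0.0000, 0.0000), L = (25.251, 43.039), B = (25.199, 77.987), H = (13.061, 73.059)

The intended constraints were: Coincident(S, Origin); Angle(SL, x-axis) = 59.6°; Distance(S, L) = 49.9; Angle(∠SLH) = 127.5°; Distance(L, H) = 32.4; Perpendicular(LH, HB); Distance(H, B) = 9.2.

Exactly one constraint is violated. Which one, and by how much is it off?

Distance(H, B) = 9.2 — off by 3.90.

S = (0.00, 0.00) ✓; SL at 59.60° ✓; |SL| = 49.90 ✓; ∠SLH = 127.5° ✓; |LH| = 32.40 ✓; ∠(LH, HB) = 90.00° ✓; |HB| = 13.10 ✗.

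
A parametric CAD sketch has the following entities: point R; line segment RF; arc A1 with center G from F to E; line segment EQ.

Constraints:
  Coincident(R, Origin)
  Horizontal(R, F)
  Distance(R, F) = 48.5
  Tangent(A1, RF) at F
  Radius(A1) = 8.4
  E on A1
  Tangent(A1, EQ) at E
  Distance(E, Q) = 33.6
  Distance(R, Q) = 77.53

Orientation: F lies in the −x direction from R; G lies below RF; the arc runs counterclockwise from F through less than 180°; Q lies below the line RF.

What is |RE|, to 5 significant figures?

56.625

Checks: |GE| = 8.400 ✓; ∠(GE, EQ) = 90.00° ✓; |EQ| = 33.60 ✓; |RQ| = 77.53 ✓.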